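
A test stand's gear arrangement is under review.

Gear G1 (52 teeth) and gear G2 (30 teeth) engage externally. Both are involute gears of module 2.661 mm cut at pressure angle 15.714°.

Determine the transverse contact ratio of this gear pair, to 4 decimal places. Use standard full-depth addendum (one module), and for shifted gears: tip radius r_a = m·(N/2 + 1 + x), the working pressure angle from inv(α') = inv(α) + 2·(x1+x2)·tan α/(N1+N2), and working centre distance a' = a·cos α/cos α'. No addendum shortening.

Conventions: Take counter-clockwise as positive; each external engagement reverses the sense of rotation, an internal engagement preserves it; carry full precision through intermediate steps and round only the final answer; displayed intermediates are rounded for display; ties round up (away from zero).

1.9564

topology: single-mesh involute geometry — m = 2.661, 52T/30T pair
base radii: r_b1 = 66.600215, r_b2 = 38.423201
tip radii: r_a1 = 71.847000, r_a2 = 42.576000
no profile shift: α' = α, a' = a
action lengths: √(r_a1²−r_b1²) = 26.951861, √(r_a2²−r_b2²) = 18.340486
base pitch p_b = π·m·cos α = 8.047336
CR = (26.951861 + 18.340486 − 109.101000·sin 15.71400°)/8.047336 = 1.956412
contact ratio ≈ 1.9564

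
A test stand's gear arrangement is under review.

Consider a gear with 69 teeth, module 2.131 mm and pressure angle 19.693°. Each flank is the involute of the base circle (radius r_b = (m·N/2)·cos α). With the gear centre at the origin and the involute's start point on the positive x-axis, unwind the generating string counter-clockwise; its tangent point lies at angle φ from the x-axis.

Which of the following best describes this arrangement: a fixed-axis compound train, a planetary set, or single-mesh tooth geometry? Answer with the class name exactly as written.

recognized (one wheel, involute flank): single-mesh tooth geometry, m = 2.131, N = 69
classification: single-mesh tooth geometry

single-mesh tooth geometry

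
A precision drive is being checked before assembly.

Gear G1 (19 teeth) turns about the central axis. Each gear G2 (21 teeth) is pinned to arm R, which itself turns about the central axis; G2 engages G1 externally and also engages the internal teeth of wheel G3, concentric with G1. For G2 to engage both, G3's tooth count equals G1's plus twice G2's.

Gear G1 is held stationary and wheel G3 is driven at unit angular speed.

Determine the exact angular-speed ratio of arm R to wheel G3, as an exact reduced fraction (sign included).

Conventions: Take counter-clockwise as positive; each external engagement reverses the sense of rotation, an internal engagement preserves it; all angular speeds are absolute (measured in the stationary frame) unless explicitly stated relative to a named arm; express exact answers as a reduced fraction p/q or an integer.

class = planetary set [G3 = 19+2·21 = 61; Willis about the carrier]
ring teeth: 19 + 2·21 = 61
19(ω_sun−ω_arm) = −61(ω_ring−ω_arm),  ω_sun = 0, ω_ring = 1
19(0−ω_arm) = −61(1−ω_arm)  ⇒  80·ω_arm = 61  ⇒  ω_arm = 61/80
ω_out/ω_in = 61/80

61/80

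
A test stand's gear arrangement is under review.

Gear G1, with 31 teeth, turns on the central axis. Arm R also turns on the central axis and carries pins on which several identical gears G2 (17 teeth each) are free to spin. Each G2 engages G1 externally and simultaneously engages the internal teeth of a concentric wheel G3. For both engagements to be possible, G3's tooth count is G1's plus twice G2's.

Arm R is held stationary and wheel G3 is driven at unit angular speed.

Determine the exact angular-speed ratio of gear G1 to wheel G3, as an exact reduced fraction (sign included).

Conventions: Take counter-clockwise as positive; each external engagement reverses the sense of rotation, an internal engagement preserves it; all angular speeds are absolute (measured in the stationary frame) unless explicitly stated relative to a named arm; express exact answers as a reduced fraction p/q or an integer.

recognized (axles ride arm R): planetary set, 31/17/65 teeth
ring teeth: 31 + 2·17 = 65
31(ω_sun−ω_arm) = −65(ω_ring−ω_arm),  ω_arm = 0, ω_ring = 1
ω_sun = 0 − (65/31)(1−0) = -65/31
ω_out/ω_in = -65/31

-65/31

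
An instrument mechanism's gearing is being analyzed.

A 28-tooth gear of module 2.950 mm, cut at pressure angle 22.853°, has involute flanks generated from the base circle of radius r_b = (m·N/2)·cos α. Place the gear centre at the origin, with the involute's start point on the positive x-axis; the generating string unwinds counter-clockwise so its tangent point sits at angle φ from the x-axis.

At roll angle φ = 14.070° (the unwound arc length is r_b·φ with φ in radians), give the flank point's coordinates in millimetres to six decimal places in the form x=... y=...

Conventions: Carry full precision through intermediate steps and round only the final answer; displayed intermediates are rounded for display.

x=39.188406 y=0.186732

topology: single-mesh involute geometry — m = 2.950, N = 28
pitch radius r_p = m·N/2 = 2.950·28/2 = 41.300000
base radius r_b = r_p·cos α = 41.300000·cos 22.853° = 38.058127
roll angle φ = 14.070° = 0.24556783 rad
x = r_b·(cos φ + φ·sin φ) = 39.188406
y = r_b·(sin φ − φ·cos φ) = 0.186732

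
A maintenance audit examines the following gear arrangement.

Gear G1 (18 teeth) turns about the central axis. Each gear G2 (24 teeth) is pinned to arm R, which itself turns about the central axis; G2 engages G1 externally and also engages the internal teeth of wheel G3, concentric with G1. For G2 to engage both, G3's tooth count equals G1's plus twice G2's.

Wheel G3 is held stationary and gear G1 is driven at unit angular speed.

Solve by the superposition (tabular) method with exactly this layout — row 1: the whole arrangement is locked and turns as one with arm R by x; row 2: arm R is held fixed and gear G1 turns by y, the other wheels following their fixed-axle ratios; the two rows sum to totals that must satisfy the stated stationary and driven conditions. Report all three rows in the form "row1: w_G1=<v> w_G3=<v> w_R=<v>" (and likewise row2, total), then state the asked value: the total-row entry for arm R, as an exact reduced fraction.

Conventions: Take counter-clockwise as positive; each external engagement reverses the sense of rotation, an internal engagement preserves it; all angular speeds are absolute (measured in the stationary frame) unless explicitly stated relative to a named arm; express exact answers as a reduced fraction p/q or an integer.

topology: planetary set — G1 18T / G2 24T / G3 66T, arm = carrier (Willis)
row 1 (train locked, turned with arm): all members turn x
superposition row 2 [arm held]: sun y, ring −(18/66)·y, arm 0
boundary: total ω_ring = x − (18/66)·y = 0 and total ω_sun = x + y = 1  ⇒  y = 11/14, x = 3/14
row 2 ring = −(18/66)·11/14 = -3/14
totals (row 1 + row 2): sun 3/14 + 11/14 = 1, ring 3/14 + (-3/14) = 0, arm 3/14 + 0 = 3/14
asked cell (total, arm) = 3/14

row1: w_G1=3/14 w_G3=3/14 w_R=3/14
row2: w_G1=11/14 w_G3=-3/14 w_R=0
total: w_G1=1 w_G3=0 w_R=3/14
asked value: 3/14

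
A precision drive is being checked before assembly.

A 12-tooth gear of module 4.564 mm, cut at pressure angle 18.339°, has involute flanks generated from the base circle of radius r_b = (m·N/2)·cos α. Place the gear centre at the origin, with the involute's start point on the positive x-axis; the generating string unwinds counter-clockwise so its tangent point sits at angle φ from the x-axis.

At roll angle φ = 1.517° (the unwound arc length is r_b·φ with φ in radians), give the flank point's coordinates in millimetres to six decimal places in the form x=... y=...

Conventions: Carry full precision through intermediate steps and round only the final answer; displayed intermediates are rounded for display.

topology: single-mesh involute geometry — m = 4.564, N = 12
pitch radius r_p = m·N/2 = 4.564·12/2 = 27.384000
base radius r_b = r_p·cos α = 27.384000·cos 18.339° = 25.993209
roll angle φ = 1.517° = 0.02647664 rad
x = r_b·(cos φ + φ·sin φ) = 26.002318
y = r_b·(sin φ − φ·cos φ) = 0.000161

x=26.002318 y=0.000161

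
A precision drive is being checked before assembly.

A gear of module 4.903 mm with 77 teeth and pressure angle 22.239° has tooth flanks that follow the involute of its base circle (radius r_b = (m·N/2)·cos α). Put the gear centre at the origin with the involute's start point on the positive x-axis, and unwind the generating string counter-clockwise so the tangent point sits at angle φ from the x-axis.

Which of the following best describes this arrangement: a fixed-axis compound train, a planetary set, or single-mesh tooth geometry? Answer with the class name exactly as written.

single-mesh involute tooth geometry (77T wheel at module 4.903)
classification: single-mesh tooth geometry

single-mesh tooth geometry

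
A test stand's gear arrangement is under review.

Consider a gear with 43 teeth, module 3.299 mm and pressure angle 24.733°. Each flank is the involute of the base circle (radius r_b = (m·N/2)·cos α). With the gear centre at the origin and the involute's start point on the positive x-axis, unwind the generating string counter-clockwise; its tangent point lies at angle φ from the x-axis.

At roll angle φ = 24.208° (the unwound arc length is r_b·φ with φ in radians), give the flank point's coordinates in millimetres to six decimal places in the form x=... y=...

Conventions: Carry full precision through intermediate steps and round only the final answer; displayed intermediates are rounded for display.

x=69.918077 y=1.590924

single-mesh involute tooth geometry (43T wheel at module 3.299)
pitch radius r_p = m·N/2 = 3.299·43/2 = 70.928500
base radius r_b = r_p·cos α = 70.928500·cos 24.733° = 64.422041
roll angle φ = 24.208° = 0.42250931 rad
x = r_b·(cos φ + φ·sin φ) = 69.918077
y = r_b·(sin φ − φ·cos φ) = 1.590924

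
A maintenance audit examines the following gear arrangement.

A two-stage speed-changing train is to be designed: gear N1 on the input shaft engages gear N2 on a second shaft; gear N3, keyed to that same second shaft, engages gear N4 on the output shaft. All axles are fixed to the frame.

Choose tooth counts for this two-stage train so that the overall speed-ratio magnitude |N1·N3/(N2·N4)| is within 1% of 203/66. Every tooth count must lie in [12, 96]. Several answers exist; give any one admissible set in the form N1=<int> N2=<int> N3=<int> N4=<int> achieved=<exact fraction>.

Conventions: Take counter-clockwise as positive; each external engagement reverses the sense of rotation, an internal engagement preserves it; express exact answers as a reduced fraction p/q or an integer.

design class (target 203/66): fixed-axis compound train
target = 203/66 in lowest terms: an exact hit needs N1·N3 = k·203 and N2·N4 = k·66 for one integer k, every count in [12, 96]; additionally prefer no 1:1 stage (N1 ≠ N2, N3 ≠ N4)
k = 1…3: no 1:1-free in-range split of k·203 and k·66 into factor pairs; take k = 4
k = 4: N1·N3 = 812 = 14·58, N2·N4 = 264 = 12·22
achieved = 14·58/(12·22) = 203/66; |achieved − target| = 0 ≤ 203/6600 ✓

N1=14 N2=12 N3=58 N4=22 achieved=203/66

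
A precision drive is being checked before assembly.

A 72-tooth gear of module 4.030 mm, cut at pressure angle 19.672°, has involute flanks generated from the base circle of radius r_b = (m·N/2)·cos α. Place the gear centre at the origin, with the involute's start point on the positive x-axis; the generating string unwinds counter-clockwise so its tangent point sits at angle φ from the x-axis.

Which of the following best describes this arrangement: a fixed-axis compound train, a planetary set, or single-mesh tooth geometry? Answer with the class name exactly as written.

single-mesh tooth geometry

class = single-mesh tooth geometry [base-circle involute, m = 4.030, 72T]
classification: single-mesh tooth geometry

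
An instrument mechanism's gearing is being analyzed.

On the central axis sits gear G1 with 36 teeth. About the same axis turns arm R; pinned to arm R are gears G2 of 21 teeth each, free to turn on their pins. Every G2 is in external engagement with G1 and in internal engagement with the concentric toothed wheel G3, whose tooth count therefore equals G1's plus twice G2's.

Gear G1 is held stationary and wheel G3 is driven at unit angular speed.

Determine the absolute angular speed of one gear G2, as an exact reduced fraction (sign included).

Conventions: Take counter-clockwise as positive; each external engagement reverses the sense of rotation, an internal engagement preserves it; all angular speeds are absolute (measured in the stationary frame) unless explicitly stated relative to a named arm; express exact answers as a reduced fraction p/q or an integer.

planetary set (36T centre, 21T on arm, 78T internal) — Willis relation
ring teeth: 36 + 2·21 = 78
36(ω_sun−ω_arm) = −78(ω_ring−ω_arm),  ω_sun = 0, ω_ring = 1
36(0−ω_arm) = −78(1−ω_arm)  ⇒  114·ω_arm = 78  ⇒  ω_arm = 13/19
sun–planet mesh: 36·(0−13/19) = −21·(ω_p−ω_arm)  ⇒  ω_p−ω_arm = 156/133
ω_p = 13/19 + 156/133 = 13/7
exact speed ratio = 13/7

13/7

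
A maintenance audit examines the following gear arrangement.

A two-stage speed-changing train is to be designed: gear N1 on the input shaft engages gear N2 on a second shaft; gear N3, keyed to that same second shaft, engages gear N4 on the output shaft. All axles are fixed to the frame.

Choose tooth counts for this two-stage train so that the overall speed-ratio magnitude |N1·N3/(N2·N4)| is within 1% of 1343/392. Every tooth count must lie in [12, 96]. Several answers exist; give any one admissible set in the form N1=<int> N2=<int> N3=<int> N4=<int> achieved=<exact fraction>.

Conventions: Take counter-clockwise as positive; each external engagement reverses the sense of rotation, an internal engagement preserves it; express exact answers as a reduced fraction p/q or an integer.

2-stage fixed-axis compound train for ratio 1343/392
target = 1343/392 in lowest terms: an exact hit needs N1·N3 = k·1343 and N2·N4 = k·392 for one integer k, every count in [12, 96]; additionally prefer no 1:1 stage (N1 ≠ N2, N3 ≠ N4)
k = 1: N1·N3 = 1343 = 17·79, N2·N4 = 392 = 14·28
achieved = 17·79/(14·28) = 1343/392; |achieved − target| = 0 ≤ 1343/39200 ✓

N1=17 N2=14 N3=79 N4=28 achieved=1343/392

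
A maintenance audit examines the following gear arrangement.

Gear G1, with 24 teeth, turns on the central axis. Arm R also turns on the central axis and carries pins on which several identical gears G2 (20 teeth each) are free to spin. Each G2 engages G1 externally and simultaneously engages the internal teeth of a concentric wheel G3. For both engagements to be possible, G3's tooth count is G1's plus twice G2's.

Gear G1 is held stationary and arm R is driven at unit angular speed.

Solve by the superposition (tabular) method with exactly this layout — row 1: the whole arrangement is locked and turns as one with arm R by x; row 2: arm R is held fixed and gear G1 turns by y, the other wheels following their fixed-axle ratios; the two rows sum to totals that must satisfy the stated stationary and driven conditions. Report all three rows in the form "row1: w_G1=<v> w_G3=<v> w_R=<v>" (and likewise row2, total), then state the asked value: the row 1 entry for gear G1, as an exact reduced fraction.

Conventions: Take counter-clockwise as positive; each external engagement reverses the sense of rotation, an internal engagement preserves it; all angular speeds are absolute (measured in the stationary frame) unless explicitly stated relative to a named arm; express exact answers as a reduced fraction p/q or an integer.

row1: w_G1=1 w_G3=1 w_R=1
row2: w_G1=-1 w_G3=3/8 w_R=0
total: w_G1=0 w_G3=11/8 w_R=1
asked value: 1

topology: planetary set — G1 24T / G2 20T / G3 64T, arm = carrier (Willis)
row 1 (train locked, turned with arm): all members turn x
row 2 (arm held, sun turns y): ω_ring = −(24/64)·y, ω_arm = 0
boundary: total ω_sun = x + y = 0 and total ω_arm = x = 1  ⇒  y = -1, x = 1
row 2 ring = −(24/64)·(-1) = 3/8
totals (row 1 + row 2): sun 1 + (-1) = 0, ring 1 + 3/8 = 11/8, arm 1 + 0 = 1
asked cell (row1, sun) = 1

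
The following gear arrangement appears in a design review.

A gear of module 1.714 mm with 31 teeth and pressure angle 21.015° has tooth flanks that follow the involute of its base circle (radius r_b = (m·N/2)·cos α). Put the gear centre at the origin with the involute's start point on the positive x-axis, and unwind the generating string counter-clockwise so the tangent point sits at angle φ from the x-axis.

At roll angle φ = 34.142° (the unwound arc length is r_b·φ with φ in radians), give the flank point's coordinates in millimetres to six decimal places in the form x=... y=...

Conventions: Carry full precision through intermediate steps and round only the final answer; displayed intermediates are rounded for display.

recognized (one wheel, involute flank): single-mesh tooth geometry, m = 1.714, N = 31
pitch radius r_p = m·N/2 = 1.714·31/2 = 26.567000
base radius r_b = r_p·cos α = 26.567000·cos 21.015° = 24.799938
roll angle φ = 34.142° = 0.59589031 rad
x = r_b·(cos φ + φ·sin φ) = 28.819762
y = r_b·(sin φ − φ·cos φ) = 1.687828

x=28.819762 y=1.687828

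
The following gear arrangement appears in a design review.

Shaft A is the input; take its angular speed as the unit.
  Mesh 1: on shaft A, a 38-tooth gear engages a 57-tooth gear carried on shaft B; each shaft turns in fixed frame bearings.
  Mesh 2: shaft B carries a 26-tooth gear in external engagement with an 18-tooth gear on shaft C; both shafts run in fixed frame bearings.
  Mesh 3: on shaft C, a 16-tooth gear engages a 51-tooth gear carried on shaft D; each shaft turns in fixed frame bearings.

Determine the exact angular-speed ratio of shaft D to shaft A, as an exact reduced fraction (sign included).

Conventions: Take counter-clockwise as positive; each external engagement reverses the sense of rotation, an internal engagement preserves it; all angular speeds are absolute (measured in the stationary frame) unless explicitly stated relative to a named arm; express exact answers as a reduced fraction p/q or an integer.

-416/1377

class = fixed-axis compound train [3 meshes; 3 ratios multiply, 3 sense flips]
mesh 1 [38T→57T]: running ratio 2/3, sense −
mesh 2 [26T→18T]: running ratio 26/27, sense +
mesh 3 [16T→51T]: running ratio 416/1377, sense −
ω_out/ω_in = -416/1377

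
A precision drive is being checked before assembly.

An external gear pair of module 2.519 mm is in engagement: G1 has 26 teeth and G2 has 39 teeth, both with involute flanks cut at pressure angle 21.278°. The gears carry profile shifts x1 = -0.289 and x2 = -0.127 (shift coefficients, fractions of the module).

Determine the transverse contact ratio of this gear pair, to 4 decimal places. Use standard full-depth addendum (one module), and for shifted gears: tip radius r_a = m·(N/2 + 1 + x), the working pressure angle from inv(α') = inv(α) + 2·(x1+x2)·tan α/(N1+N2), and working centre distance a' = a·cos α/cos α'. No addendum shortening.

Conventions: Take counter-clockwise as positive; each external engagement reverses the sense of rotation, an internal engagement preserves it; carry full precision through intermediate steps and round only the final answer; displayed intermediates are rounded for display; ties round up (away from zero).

recognized (one external pair, fixed centres): single-mesh tooth geometry, m = 2.519, N1 = 26, N2 = 39
base radii: r_b1 = 30.514658, r_b2 = 45.771987
tip radii: r_a1 = 34.538009, r_a2 = 51.319587
inv(α') = inv(21.278°) + 2·(-0.289-0.127)·tan α/(26+39) = 0.01308543  ⇒  α' = 19.17720°
a' = a·cos α / cos α' = 81.8675·cos 21.278°/cos 19.17720° = 80.768729
action lengths: √(r_a1²−r_b1²) = 16.178063, √(r_a2²−r_b2²) = 23.208301
base pitch p_b = π·m·cos α = 7.374202
CR = (16.178063 + 23.208301 − 80.768729·sin 19.17720°)/7.374202 = 1.743183
contact ratio ≈ 1.7432

1.7432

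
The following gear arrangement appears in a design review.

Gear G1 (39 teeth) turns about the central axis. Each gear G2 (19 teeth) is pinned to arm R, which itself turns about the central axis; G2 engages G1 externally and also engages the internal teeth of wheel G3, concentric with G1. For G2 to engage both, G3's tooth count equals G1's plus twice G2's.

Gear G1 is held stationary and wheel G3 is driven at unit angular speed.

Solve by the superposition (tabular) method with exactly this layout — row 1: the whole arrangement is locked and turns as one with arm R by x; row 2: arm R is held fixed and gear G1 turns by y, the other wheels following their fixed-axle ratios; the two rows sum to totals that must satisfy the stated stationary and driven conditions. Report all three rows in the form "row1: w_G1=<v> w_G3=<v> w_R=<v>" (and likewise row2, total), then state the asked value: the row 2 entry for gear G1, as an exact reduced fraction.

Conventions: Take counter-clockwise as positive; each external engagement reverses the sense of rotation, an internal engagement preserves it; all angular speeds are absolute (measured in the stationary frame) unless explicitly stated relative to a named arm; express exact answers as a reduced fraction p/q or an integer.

recognized (axles ride arm R): planetary set, 39/19/77 teeth
row 1: whole set turns with the arm by x
row 2 — arm fixed, fixed-axis ratios: sun y, ring −(39/77)·y, arm 0
boundary: total ω_sun = x + y = 0 and total ω_ring = x − (39/77)·y = 1  ⇒  y = -77/116, x = 77/116
row 2 ring = −(39/77)·(-77/116) = 39/116
totals (row 1 + row 2): sun 77/116 + (-77/116) = 0, ring 77/116 + 39/116 = 1, arm 77/116 + 0 = 77/116
asked cell (row2, sun) = -77/116

row1: w_G1=77/116 w_G3=77/116 w_R=77/116
row2: w_G1=-77/116 w_G3=39/116 w_R=0
total: w_G1=0 w_G3=1 w_R=77/116
asked value: -77/116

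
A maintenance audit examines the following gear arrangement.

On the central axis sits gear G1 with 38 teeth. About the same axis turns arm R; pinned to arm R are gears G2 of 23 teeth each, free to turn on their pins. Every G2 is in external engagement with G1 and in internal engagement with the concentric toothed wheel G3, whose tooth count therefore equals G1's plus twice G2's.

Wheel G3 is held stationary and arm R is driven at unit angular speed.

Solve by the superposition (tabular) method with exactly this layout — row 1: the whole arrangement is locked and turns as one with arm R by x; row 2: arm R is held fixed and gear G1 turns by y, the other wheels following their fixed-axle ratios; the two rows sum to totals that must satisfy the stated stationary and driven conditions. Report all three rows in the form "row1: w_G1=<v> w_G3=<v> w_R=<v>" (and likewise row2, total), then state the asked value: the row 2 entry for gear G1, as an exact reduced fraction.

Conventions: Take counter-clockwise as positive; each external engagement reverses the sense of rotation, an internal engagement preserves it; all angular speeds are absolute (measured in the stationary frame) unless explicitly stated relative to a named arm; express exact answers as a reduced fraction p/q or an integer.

row1: w_G1=1 w_G3=1 w_R=1
row2: w_G1=42/19 w_G3=-1 w_R=0
total: w_G1=61/19 w_G3=0 w_R=1
asked value: 42/19

recognized (axles ride arm R): planetary set, 38/23/84 teeth
row 1 — lock + rotate with arm: ω_sun = ω_ring = ω_arm = x
row 2: sun turns y, ring = −(38/84)·y, arm 0
boundary: total ω_ring = x − (38/84)·y = 0 and total ω_arm = x = 1  ⇒  y = 42/19, x = 1
row 2 ring = −(38/84)·42/19 = -1
totals (row 1 + row 2): sun 1 + 42/19 = 61/19, ring 1 + (-1) = 0, arm 1 + 0 = 1
asked cell (row2, sun) = 42/19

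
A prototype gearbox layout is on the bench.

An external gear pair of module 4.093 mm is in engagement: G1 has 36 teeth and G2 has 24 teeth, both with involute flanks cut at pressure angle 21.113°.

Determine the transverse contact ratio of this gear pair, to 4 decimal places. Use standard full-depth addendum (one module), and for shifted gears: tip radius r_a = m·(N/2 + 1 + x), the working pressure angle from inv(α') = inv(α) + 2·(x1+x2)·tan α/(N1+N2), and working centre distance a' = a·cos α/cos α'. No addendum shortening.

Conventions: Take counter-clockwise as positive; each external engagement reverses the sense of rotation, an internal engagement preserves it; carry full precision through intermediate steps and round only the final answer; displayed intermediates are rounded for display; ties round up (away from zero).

class = single-mesh tooth geometry [involute pair 36T × 24T, m = 4.093]
base radii: r_b1 = 68.728399, r_b2 = 45.818933
tip radii: r_a1 = 77.767000, r_a2 = 53.209000
no profile shift: α' = α, a' = a
action lengths: √(r_a1²−r_b1²) = 36.388369, √(r_a2²−r_b2²) = 27.052229
base pitch p_b = π·m·cos α = 11.995369
CR = (36.388369 + 27.052229 − 122.790000·sin 21.11300°)/11.995369 = 1.601501
contact ratio ≈ 1.6015

1.6015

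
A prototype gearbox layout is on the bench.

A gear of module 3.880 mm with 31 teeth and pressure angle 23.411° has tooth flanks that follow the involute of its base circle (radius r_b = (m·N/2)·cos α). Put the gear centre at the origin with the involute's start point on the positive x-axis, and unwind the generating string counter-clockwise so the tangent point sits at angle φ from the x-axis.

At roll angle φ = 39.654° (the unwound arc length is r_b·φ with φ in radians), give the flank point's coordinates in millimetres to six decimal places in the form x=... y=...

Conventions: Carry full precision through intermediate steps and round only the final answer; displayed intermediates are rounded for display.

x=66.865613 y=5.811376

single-mesh involute tooth geometry (31T wheel at module 3.880)
pitch radius r_p = m·N/2 = 3.880·31/2 = 60.140000
base radius r_b = r_p·cos α = 60.140000·cos 23.411° = 55.189177
roll angle φ = 39.654° = 0.69209286 rad
x = r_b·(cos φ + φ·sin φ) = 66.865613
y = r_b·(sin φ − φ·cos φ) = 5.811376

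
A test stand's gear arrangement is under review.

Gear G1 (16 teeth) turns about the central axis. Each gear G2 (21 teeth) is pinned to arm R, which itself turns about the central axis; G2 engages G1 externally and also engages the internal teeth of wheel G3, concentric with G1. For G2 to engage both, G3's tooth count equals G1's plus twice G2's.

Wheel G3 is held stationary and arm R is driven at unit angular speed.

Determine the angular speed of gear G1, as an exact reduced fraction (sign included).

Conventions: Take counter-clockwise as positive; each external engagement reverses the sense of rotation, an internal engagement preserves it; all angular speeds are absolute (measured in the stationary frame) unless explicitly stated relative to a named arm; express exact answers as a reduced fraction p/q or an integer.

37/8

class = planetary set [G3 = 16+2·21 = 58; Willis about the carrier]
ring teeth: 16 + 2·21 = 58
16(ω_sun−ω_arm) = −58(ω_ring−ω_arm),  ω_ring = 0, ω_arm = 1
ω_sun = 1 − (58/16)(0−1) = 37/8
exact speed ratio = 37/8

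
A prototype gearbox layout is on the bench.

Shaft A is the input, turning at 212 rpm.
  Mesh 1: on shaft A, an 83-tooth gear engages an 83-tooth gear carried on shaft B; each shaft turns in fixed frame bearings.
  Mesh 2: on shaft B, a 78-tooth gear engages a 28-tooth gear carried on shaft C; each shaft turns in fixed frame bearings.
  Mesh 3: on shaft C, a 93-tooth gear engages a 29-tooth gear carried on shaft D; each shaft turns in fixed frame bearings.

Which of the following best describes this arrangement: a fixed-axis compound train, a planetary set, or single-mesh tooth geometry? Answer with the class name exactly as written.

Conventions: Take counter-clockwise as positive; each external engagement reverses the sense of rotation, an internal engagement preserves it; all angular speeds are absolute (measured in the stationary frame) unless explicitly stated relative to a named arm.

fixed-axis compound train

topology: fixed-axis compound train — 3 meshes, A→D
classification: fixed-axis compound train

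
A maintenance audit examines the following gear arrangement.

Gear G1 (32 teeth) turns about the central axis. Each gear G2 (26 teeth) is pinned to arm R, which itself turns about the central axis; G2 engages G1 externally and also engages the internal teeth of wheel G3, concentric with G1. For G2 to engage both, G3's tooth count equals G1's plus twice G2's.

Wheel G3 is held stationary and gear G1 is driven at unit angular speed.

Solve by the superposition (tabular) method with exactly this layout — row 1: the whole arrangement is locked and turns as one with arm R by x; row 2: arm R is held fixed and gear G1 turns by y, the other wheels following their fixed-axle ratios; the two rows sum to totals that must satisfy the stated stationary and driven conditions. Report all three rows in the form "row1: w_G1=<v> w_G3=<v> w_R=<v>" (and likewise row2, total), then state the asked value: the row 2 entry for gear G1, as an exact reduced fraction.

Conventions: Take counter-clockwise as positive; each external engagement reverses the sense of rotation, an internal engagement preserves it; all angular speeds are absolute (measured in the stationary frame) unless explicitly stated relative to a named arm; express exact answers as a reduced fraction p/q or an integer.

class = planetary set [G3 = 32+2·26 = 84; Willis about the carrier]
row 1 (train locked, turned with arm): all members turn x
row 2: sun turns y, ring = −(32/84)·y, arm 0
boundary: total ω_ring = x − (32/84)·y = 0 and total ω_sun = x + y = 1  ⇒  y = 21/29, x = 8/29
row 2 ring = −(32/84)·21/29 = -8/29
totals (row 1 + row 2): sun 8/29 + 21/29 = 1, ring 8/29 + (-8/29) = 0, arm 8/29 + 0 = 8/29
asked cell (row2, sun) = 21/29

row1: w_G1=8/29 w_G3=8/29 w_R=8/29
row2: w_G1=21/29 w_G3=-8/29 w_R=0
total: w_G1=1 w_G3=0 w_R=8/29
asked value: 21/29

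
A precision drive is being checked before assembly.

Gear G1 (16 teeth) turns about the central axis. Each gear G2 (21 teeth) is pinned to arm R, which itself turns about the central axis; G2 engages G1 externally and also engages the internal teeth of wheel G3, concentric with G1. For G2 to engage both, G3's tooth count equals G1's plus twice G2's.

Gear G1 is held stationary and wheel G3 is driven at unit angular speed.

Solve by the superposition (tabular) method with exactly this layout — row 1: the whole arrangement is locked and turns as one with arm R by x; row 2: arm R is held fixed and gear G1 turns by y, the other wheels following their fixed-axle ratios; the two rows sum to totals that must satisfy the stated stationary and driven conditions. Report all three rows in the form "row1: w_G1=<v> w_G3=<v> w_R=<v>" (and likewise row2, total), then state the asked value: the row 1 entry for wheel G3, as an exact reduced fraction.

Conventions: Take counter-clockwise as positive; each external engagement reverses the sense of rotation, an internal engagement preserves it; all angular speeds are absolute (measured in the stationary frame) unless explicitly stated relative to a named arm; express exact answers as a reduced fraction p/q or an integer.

planetary set (16T centre, 21T on arm, 58T internal) — Willis relation
row 1: whole set turns with the arm by x
superposition row 2 [arm held]: sun y, ring −(16/58)·y, arm 0
boundary: total ω_sun = x + y = 0 and total ω_ring = x − (16/58)·y = 1  ⇒  y = -29/37, x = 29/37
row 2 ring = −(16/58)·(-29/37) = 8/37
totals (row 1 + row 2): sun 29/37 + (-29/37) = 0, ring 29/37 + 8/37 = 1, arm 29/37 + 0 = 29/37
asked cell (row1, ring) = 29/37

row1: w_G1=29/37 w_G3=29/37 w_R=29/37
row2: w_G1=-29/37 w_G3=8/37 w_R=0
total: w_G1=0 w_G3=1 w_R=29/37
asked value: 29/37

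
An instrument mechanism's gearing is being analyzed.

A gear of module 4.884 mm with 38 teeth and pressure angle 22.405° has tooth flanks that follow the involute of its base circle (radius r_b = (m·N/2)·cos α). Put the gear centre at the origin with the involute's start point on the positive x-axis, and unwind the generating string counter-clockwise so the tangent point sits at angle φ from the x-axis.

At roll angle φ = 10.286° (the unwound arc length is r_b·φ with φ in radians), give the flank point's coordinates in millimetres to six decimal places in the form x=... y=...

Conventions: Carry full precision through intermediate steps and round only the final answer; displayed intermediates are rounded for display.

x=87.162452 y=0.164927

single-mesh involute tooth geometry (38T wheel at module 4.884)
pitch radius r_p = m·N/2 = 4.884·38/2 = 92.796000
base radius r_b = r_p·cos α = 92.796000·cos 22.405° = 85.791088
roll angle φ = 10.286° = 0.17952457 rad
x = r_b·(cos φ + φ·sin φ) = 87.162452
y = r_b·(sin φ − φ·cos φ) = 0.164927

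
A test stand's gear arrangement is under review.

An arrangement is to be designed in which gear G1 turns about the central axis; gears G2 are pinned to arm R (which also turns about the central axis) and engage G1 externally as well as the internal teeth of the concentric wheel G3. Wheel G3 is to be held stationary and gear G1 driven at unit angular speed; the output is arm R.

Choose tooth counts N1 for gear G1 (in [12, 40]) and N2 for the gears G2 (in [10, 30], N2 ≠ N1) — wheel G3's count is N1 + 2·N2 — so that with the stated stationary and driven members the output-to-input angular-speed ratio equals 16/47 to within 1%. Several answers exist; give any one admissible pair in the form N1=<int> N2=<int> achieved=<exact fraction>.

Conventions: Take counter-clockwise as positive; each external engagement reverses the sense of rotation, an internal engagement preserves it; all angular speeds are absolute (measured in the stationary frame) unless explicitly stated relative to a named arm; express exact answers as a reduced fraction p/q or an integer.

N1=32 N2=15 achieved=16/47

planetary set to be sized for 16/47 (Willis relation)
Willis with ω_ring = 0: ω_arm/ω_sun = N1/(N1+N3); set equal to 16/47  ⇒  N3/N1 = 1/(16/47) − 1 = 31/16
N3 = N1 + 2·N2  ⇒  N2/N1 = (N3/N1 − 1)/2 = (31/16 − 1)/2 = 15/32
smallest multiple with N1 ≥ 12 and N2 ≥ 10: k = 1  ⇒  N1 = 1·32 = 32, N2 = 1·15 = 15 (N1 ≤ 40, N2 ≤ 30, N2 ≠ N1 ✓), N3 = 32 + 2·15 = 62
check: N1/(N1+N3) with N1 = 32, N3 = 62 gives 16/47; |achieved − target| = 0 ≤ 4/1175 ✓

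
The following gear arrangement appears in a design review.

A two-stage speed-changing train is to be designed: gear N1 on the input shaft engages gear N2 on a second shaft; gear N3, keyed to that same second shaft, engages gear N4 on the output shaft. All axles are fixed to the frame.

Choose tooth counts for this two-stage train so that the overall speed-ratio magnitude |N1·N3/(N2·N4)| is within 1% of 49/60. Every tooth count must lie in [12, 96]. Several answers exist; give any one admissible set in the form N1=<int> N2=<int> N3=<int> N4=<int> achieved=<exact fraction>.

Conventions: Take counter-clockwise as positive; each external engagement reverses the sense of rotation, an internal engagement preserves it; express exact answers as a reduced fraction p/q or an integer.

N1=14 N2=12 N3=14 N4=20 achieved=49/60

topology: fixed-axis compound train — 2 stages, target 49/60
target = 49/60 in lowest terms: an exact hit needs N1·N3 = k·49 and N2·N4 = k·60 for one integer k, every count in [12, 96]; additionally prefer no 1:1 stage (N1 ≠ N2, N3 ≠ N4)
k = 1…3: no 1:1-free in-range split of k·49 and k·60 into factor pairs; take k = 4
k = 4: N1·N3 = 196 = 14·14, N2·N4 = 240 = 12·20
achieved = 14·14/(12·20) = 49/60; |achieved − target| = 0 ≤ 49/6000 ✓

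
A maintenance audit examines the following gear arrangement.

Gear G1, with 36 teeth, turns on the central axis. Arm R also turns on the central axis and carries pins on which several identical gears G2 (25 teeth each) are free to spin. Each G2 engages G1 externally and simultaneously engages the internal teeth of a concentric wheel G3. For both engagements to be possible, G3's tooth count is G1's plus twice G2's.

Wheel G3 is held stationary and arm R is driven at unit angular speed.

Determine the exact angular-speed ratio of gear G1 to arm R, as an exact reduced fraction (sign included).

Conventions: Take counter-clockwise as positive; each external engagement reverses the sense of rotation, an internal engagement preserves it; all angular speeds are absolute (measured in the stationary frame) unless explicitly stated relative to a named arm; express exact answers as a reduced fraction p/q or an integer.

class = planetary set [G3 = 36+2·25 = 86; Willis about the carrier]
ring teeth: 36 + 2·25 = 86
36(ω_sun−ω_arm) = −86(ω_ring−ω_arm),  ω_ring = 0, ω_arm = 1
ω_sun = 1 − (86/36)(0−1) = 61/18
ω_out/ω_in = 61/18

61/18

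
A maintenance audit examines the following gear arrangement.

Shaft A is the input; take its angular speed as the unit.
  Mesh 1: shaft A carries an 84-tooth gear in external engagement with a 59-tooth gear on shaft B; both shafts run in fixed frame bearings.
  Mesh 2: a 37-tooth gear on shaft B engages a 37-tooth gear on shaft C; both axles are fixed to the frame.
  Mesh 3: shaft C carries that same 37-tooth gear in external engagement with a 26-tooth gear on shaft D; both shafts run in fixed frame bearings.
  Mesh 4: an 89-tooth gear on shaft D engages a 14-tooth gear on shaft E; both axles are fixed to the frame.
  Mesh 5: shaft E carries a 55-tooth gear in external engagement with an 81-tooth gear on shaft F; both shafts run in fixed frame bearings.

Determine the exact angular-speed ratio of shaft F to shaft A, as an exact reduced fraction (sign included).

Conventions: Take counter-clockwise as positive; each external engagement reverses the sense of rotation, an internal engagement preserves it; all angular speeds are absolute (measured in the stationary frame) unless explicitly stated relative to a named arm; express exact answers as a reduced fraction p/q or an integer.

class = fixed-axis compound train [5 meshes; 5 ratios multiply, 5 sense flips]
mesh 1 [84T→59T]: running ratio 84/59, sense −
mesh 2 [37T→37T]: running ratio 84/59, sense +
mesh 3 [37T→26T]: running ratio 1554/767, sense −
mesh 4 [89T→14T]: running ratio 9879/767, sense +
mesh 5 [55T→81T]: running ratio 181115/20709, sense −
ω_out/ω_in = -181115/20709

-181115/20709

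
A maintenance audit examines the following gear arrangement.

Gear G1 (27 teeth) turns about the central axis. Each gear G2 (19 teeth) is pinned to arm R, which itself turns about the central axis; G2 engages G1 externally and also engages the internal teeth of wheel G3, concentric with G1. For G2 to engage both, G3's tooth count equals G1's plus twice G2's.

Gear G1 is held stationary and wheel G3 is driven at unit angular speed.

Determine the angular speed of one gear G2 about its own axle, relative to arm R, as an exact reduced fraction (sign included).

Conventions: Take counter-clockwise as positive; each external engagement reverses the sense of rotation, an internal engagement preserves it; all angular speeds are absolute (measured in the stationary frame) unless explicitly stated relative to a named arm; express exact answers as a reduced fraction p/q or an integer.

planetary set (27T centre, 19T on arm, 65T internal) — Willis relation
ring teeth: 27 + 2·19 = 65
27(ω_sun−ω_arm) = −65(ω_ring−ω_arm),  ω_sun = 0, ω_ring = 1
27(0−ω_arm) = −65(1−ω_arm)  ⇒  92·ω_arm = 65  ⇒  ω_arm = 65/92
sun–planet mesh: 27·(0−65/92) = −19·(ω_p−ω_arm)  ⇒  ω_p−ω_arm = 1755/1748
exact speed ratio = 1755/1748

1755/1748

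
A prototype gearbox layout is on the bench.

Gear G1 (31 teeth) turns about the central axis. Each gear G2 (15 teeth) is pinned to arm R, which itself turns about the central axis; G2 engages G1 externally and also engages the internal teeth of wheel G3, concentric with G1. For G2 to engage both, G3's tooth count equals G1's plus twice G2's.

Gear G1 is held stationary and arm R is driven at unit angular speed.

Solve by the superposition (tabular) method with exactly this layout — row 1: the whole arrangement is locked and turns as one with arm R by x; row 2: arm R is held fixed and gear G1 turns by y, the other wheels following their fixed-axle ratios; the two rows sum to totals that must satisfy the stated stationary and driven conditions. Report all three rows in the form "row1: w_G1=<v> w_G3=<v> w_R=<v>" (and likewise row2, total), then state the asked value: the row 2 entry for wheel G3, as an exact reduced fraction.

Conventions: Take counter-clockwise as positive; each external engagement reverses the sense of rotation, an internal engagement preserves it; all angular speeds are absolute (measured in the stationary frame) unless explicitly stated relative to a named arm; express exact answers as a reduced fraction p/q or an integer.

row1: w_G1=1 w_G3=1 w_R=1
row2: w_G1=-1 w_G3=31/61 w_R=0
total: w_G1=0 w_G3=92/61 w_R=1
asked value: 31/61

topology: planetary set — G1 31T / G2 15T / G3 61T, arm = carrier (Willis)
superposition row 1 [locked train]: every member turns x
row 2 — arm fixed, fixed-axis ratios: sun y, ring −(31/61)·y, arm 0
boundary: total ω_sun = x + y = 0 and total ω_arm = x = 1  ⇒  y = -1, x = 1
row 2 ring = −(31/61)·(-1) = 31/61
totals (row 1 + row 2): sun 1 + (-1) = 0, ring 1 + 31/61 = 92/61, arm 1 + 0 = 1
asked cell (row2, ring) = 31/61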